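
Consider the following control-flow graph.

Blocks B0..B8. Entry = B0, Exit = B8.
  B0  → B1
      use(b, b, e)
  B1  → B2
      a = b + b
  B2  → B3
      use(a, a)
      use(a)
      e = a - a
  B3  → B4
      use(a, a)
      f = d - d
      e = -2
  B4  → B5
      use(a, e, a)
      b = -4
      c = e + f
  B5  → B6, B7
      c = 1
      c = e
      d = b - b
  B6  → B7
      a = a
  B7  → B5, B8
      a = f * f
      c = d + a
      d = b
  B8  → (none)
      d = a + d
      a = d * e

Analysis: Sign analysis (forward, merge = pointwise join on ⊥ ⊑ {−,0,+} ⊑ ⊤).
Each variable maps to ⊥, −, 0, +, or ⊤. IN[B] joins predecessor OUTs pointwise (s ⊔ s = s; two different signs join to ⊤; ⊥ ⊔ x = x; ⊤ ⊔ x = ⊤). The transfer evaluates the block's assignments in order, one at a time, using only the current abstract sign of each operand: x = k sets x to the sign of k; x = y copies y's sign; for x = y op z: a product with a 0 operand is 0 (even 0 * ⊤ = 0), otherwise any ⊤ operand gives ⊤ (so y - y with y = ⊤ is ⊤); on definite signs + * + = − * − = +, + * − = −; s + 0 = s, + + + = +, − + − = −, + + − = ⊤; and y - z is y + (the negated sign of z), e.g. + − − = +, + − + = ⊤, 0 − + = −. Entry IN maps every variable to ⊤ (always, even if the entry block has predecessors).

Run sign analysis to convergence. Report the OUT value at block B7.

Answer: {a: ⊤, b: -, c: ⊤, d: -, e: -, f: ⊤}

Trace:
Fixpoint table:
  B0:   IN=(all ⊤)   OUT=(all ⊤)
  B1:   IN=(all ⊤)   OUT=(all ⊤)
  B2:   IN=(all ⊤)   OUT=(all ⊤)
  B3:   IN=(all ⊤)   OUT={e:-; rest ⊤}
  B4:   IN={e:-; rest ⊤}   OUT={b:-, e:-; rest ⊤}
  B5:   IN={b:-, e:-; rest ⊤}   OUT={b:-, c:-, e:-; rest ⊤}
  B6:   IN={b:-, c:-, e:-; rest ⊤}   OUT={b:-, c:-, e:-; rest ⊤}
  B7:   IN={b:-, c:-, e:-; rest ⊤}   OUT={b:-, d:-, e:-; rest ⊤}
  B8:   IN={b:-, d:-, e:-; rest ⊤}   OUT={b:-, e:-; rest ⊤}

Merge at B7: IN[B7] = OUT[B5] ⊔ OUT[B6] = {a: ⊤, b: -, c: -, d: ⊤, e: -, f: ⊤}
Applying B7's transfer function to that IN value gives OUT[B7] (row B7 above).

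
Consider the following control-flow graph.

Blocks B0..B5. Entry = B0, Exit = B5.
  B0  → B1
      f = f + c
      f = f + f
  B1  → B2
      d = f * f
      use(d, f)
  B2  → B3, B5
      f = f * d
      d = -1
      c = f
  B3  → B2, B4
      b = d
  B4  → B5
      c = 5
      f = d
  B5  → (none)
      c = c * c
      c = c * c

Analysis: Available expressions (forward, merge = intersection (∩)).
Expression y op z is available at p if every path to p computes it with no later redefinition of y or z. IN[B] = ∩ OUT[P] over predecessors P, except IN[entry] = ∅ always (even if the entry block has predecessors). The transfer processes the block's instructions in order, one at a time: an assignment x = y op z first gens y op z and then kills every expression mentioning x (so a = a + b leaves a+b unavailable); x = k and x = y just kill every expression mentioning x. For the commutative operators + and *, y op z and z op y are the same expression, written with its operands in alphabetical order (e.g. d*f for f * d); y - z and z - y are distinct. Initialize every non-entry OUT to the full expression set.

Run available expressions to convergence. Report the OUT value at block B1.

Answer: {f*f}

Working:
Per-block solution:
  B0:  IN={}  OUT={}
  B1:  IN={}  OUT={f*f}
  B2:  IN={}  OUT={}
  B3:  IN={}  OUT={}
  B4:  IN={}  OUT={}
  B5:  IN={}  OUT={}

Merge at B1: IN[B1] = OUT[B0] = {}
Applying B1's transfer function to that IN value gives OUT[B1] (row B1 above).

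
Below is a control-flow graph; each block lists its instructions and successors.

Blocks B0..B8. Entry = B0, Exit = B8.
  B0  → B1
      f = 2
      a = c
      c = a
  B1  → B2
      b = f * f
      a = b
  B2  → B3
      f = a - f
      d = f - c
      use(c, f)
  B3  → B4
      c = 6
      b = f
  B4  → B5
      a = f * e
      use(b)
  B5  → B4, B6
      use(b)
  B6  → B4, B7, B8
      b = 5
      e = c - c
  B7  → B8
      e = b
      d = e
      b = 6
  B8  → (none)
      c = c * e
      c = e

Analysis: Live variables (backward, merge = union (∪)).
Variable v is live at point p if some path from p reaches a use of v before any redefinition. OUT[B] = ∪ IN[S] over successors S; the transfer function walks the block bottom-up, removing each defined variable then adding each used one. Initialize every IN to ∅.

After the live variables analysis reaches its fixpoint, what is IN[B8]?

Answer: {c, e}

Working:
Converged values:
  B0:   IN={c, e}   OUT={c, e, f}
  B1:   IN={c, e, f}   OUT={a, c, e, f}
  B2:   IN={a, c, e, f}   OUT={e, f}
  B3:   IN={e, f}   OUT={b, c, e, f}
  B4:   IN={b, c, e, f}   OUT={b, c, e, f}
  B5:   IN={b, c, e, f}   OUT={b, c, e, f}
  B6:   IN={c, f}   OUT={b, c, e, f}
  B7:   IN={b, c}   OUT={c, e}
  B8:   IN={c, e}   OUT={}

B8 is the boundary node: OUT[B8] = {}
Applying B8's transfer function to that OUT value gives IN[B8] (row B8 above).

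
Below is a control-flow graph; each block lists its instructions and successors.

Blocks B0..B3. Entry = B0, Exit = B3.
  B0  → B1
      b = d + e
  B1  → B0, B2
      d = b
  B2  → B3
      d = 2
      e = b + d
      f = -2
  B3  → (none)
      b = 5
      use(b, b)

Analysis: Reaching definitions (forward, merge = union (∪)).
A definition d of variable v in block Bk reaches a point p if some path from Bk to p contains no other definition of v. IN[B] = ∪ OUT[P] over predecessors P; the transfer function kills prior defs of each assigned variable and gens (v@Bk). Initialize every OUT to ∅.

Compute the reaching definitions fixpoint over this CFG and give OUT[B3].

Answer: {b@B3, d@B2, e@B2, f@B2}

Working:
Fixpoint table:
  B0:  IN={b@B0, d@B1}  OUT={b@B0, d@B1}
  B1:  IN={b@B0, d@B1}  OUT={b@B0, d@B1}
  B2:  IN={b@B0, d@B1}  OUT={b@B0, d@B2, e@B2, f@B2}
  B3:  IN={b@B0, d@B2, e@B2, f@B2}  OUT={b@B3, d@B2, e@B2, f@B2}

Merge at B3: IN[B3] = OUT[B2] = {b@B0, d@B2, e@B2, f@B2}
Applying B3's transfer function to that IN value gives OUT[B3] (row B3 above).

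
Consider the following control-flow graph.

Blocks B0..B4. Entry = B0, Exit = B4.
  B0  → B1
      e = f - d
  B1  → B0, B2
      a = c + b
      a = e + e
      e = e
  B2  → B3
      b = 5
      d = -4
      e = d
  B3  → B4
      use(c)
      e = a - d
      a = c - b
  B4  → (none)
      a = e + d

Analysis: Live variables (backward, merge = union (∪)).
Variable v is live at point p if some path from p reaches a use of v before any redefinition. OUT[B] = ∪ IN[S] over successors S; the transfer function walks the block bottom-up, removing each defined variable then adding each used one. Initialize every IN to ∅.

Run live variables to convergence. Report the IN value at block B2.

Answer: {a, c}

Trace:
Per-block solution:
  B0:  IN={b, c, d, f}  OUT={b, c, d, e, f}
  B1:  IN={b, c, d, e, f}  OUT={a, b, c, d, f}
  B2:  IN={a, c}  OUT={a, b, c, d}
  B3:  IN={a, b, c, d}  OUT={d, e}
  B4:  IN={d, e}  OUT={}

Merge at B2: OUT[B2] = IN[B3] = {a, b, c, d}
Applying B2's transfer function to that OUT value gives IN[B2] (row B2 above).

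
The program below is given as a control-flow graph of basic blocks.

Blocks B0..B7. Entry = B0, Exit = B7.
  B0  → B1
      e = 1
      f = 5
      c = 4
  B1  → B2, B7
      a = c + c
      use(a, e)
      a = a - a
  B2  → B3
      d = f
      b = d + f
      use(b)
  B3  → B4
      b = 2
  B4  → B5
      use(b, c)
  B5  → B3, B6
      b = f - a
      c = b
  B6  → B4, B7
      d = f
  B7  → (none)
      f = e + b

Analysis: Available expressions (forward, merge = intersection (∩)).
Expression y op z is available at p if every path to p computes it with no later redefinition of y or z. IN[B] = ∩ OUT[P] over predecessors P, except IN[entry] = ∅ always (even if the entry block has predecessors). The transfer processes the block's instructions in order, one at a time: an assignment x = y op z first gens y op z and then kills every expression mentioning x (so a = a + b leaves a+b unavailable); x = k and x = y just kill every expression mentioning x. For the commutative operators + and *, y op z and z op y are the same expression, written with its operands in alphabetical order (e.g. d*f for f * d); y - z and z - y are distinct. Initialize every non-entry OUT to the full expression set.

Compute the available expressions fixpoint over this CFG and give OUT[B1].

Answer: {c+c}

Derivation:
Per-block solution:
  B0: | IN={} | OUT={}
  B1: | IN={} | OUT={c+c}
  B2: | IN={c+c} | OUT={c+c, d+f}
  B3: | IN={} | OUT={}
  B4: | IN={} | OUT={}
  B5: | IN={} | OUT={f-a}
  B6: | IN={f-a} | OUT={f-a}
  B7: | IN={} | OUT={b+e}

Merge at B1: IN[B1] = OUT[B0] = {}
Applying B1's transfer function to that IN value gives OUT[B1] (row B1 above).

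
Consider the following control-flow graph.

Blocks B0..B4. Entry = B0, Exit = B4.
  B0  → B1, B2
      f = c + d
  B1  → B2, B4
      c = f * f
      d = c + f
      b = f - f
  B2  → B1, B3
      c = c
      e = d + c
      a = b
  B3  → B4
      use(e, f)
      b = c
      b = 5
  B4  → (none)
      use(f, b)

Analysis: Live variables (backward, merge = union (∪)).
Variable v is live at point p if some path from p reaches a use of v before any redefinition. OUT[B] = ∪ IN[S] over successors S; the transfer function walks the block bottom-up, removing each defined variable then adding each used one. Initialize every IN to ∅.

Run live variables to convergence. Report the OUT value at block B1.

Converged values:
  B0:   IN={b, c, d}   OUT={b, c, d, f}
  B1:   IN={f}   OUT={b, c, d, f}
  B2:   IN={b, c, d, f}   OUT={c, e, f}
  B3:   IN={c, e, f}   OUT={b, f}
  B4:   IN={b, f}   OUT={}

Merge at B1: OUT[B1] = IN[B2] ⊔ IN[B4] = {b, c, d, f}

Answer: {b, c, d, f}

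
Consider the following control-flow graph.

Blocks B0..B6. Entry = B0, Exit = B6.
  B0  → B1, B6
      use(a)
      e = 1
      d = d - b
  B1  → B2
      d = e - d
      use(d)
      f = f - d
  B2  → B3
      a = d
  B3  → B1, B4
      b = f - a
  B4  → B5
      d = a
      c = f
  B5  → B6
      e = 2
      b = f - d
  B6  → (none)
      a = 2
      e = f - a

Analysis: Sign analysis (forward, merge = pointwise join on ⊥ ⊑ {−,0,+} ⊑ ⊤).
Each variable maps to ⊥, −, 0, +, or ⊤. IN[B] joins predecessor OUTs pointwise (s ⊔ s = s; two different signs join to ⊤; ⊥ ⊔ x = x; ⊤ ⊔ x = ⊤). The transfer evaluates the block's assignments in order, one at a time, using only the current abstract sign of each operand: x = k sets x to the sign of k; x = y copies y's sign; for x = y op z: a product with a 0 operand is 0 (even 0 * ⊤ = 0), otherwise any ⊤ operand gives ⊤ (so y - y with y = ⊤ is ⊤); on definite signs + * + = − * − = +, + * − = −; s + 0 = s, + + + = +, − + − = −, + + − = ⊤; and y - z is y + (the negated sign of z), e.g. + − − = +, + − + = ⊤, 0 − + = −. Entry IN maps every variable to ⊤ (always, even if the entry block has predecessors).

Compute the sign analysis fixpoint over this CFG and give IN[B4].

Answer: {a: ⊤, b: ⊤, c: ⊤, d: ⊤, e: +, f: ⊤}

Trace:
Fixpoint table:
  B0:   IN=(all ⊤)   OUT={e:+; rest ⊤}
  B1:   IN={e:+; rest ⊤}   OUT={e:+; rest ⊤}
  B2:   IN={e:+; rest ⊤}   OUT={e:+; rest ⊤}
  B3:   IN={e:+; rest ⊤}   OUT={e:+; rest ⊤}
  B4:   IN={e:+; rest ⊤}   OUT={e:+; rest ⊤}
  B5:   IN={e:+; rest ⊤}   OUT={e:+; rest ⊤}
  B6:   IN={e:+; rest ⊤}   OUT={a:+; rest ⊤}

Merge at B4: IN[B4] = OUT[B3] = {a: ⊤, b: ⊤, c: ⊤, d: ⊤, e: +, f: ⊤}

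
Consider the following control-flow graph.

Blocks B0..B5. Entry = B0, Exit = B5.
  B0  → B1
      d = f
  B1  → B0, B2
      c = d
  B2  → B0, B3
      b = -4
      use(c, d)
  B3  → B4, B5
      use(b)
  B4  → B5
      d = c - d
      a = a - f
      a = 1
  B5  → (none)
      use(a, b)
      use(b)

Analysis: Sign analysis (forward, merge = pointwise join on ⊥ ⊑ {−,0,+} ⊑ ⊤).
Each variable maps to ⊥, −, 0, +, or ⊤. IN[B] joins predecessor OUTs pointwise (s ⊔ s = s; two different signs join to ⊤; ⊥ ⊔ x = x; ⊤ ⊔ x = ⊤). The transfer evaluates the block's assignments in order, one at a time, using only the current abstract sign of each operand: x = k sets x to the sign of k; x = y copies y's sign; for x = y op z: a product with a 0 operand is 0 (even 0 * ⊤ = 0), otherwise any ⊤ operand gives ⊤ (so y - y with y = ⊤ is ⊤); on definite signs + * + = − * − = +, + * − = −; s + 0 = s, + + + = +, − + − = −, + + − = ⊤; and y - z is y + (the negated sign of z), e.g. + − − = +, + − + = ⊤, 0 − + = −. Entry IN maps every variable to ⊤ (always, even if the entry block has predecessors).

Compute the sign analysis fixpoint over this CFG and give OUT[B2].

Per-block solution:
  B0:  IN=(all ⊤)  OUT=(all ⊤)
  B1:  IN=(all ⊤)  OUT=(all ⊤)
  B2:  IN=(all ⊤)  OUT={b:-; rest ⊤}
  B3:  IN={b:-; rest ⊤}  OUT={b:-; rest ⊤}
  B4:  IN={b:-; rest ⊤}  OUT={a:+, b:-; rest ⊤}
  B5:  IN={b:-; rest ⊤}  OUT={b:-; rest ⊤}

Merge at B2: IN[B2] = OUT[B1] = {a: ⊤, b: ⊤, c: ⊤, d: ⊤, e: ⊤, f: ⊤}
Applying B2's transfer function to that IN value gives OUT[B2] (row B2 above).

Answer: {a: ⊤, b: -, c: ⊤, d: ⊤, e: ⊤, f: ⊤}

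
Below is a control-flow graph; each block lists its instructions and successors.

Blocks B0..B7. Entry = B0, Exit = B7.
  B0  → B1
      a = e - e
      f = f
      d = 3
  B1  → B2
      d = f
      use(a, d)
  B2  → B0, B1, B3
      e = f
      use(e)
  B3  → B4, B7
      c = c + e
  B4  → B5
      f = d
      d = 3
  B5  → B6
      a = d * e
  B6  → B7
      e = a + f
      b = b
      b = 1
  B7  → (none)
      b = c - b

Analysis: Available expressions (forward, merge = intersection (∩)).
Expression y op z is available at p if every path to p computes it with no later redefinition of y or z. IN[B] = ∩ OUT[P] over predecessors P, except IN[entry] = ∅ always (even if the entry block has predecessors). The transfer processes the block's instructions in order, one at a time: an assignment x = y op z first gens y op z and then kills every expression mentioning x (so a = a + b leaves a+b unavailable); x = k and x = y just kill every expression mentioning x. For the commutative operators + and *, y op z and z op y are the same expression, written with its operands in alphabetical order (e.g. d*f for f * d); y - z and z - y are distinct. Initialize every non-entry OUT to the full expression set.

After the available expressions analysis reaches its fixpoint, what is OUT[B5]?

Answer: {d*e}

Working:
Per-block solution:
  B0:   IN={}   OUT={e-e}
  B1:   IN={}   OUT={}
  B2:   IN={}   OUT={}
  B3:   IN={}   OUT={}
  B4:   IN={}   OUT={}
  B5:   IN={}   OUT={d*e}
  B6:   IN={d*e}   OUT={a+f}
  B7:   IN={}   OUT={}

Merge at B5: IN[B5] = OUT[B4] = {}
Applying B5's transfer function to that IN value gives OUT[B5] (row B5 above).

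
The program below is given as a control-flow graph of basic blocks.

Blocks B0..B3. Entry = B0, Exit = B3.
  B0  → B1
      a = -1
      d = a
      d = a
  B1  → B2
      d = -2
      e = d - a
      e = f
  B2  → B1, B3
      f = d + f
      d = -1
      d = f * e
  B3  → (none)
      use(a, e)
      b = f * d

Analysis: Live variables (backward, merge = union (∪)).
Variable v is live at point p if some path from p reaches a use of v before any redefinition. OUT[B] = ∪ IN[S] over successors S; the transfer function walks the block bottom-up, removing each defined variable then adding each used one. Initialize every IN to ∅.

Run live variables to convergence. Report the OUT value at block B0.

Answer: {a, f}

Working:
Fixpoint table:
  B0:   IN={f}   OUT={a, f}
  B1:   IN={a, f}   OUT={a, d, e, f}
  B2:   IN={a, d, e, f}   OUT={a, d, e, f}
  B3:   IN={a, d, e, f}   OUT={}

Merge at B0: OUT[B0] = IN[B1] = {a, f}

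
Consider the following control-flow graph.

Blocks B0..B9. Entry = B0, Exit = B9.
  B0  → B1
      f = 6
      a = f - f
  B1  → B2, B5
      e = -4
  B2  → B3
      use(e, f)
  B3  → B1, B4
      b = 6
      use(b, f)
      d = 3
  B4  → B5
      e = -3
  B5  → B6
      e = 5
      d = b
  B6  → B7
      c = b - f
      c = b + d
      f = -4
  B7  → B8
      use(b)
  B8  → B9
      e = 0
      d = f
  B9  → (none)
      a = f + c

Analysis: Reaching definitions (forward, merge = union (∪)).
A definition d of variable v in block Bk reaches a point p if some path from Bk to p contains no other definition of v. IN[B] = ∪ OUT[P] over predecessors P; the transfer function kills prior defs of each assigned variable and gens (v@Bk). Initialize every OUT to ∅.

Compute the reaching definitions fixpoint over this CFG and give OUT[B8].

Answer: {a@B0, b@B3, c@B6, d@B8, e@B8, f@B6}

Trace:
Fixpoint table:
  B0: | IN={} | OUT={a@B0, f@B0}
  B1: | IN={a@B0, b@B3, d@B3, e@B1, f@B0} | OUT={a@B0, b@B3, d@B3, e@B1, f@B0}
  B2: | IN={a@B0, b@B3, d@B3, e@B1, f@B0} | OUT={a@B0, b@B3, d@B3, e@B1, f@B0}
  B3: | IN={a@B0, b@B3, d@B3, e@B1, f@B0} | OUT={a@B0, b@B3, d@B3, e@B1, f@B0}
  B4: | IN={a@B0, b@B3, d@B3, e@B1, f@B0} | OUT={a@B0, b@B3, d@B3, e@B4, f@B0}
  B5: | IN={a@B0, b@B3, d@B3, e@B1, e@B4, f@B0} | OUT={a@B0, b@B3, d@B5, e@B5, f@B0}
  B6: | IN={a@B0, b@B3, d@B5, e@B5, f@B0} | OUT={a@B0, b@B3, c@B6, d@B5, e@B5, f@B6}
  B7: | IN={a@B0, b@B3, c@B6, d@B5, e@B5, f@B6} | OUT={a@B0, b@B3, c@B6, d@B5, e@B5, f@B6}
  B8: | IN={a@B0, b@B3, c@B6, d@B5, e@B5, f@B6} | OUT={a@B0, b@B3, c@B6, d@B8, e@B8, f@B6}
  B9: | IN={a@B0, b@B3, c@B6, d@B8, e@B8, f@B6} | OUT={a@B9, b@B3, c@B6, d@B8, e@B8, f@B6}

Merge at B8: IN[B8] = OUT[B7] = {a@B0, b@B3, c@B6, d@B5, e@B5, f@B6}
Applying B8's transfer function to that IN value gives OUT[B8] (row B8 above).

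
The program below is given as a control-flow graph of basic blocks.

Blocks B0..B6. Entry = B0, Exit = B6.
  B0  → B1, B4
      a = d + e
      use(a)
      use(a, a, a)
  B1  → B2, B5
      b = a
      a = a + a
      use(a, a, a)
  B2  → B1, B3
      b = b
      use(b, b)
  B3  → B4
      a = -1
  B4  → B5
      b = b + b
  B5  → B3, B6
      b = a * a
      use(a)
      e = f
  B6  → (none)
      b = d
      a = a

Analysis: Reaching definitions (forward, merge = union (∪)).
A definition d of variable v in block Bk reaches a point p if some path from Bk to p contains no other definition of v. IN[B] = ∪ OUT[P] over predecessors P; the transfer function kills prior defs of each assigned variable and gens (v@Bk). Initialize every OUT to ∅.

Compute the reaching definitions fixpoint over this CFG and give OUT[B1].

Converged values:
  B0:  IN={}  OUT={a@B0}
  B1:  IN={a@B0, a@B1, b@B2}  OUT={a@B1, b@B1}
  B2:  IN={a@B1, b@B1}  OUT={a@B1, b@B2}
  B3:  IN={a@B0, a@B1, a@B3, b@B2, b@B5, e@B5}  OUT={a@B3, b@B2, b@B5, e@B5}
  B4:  IN={a@B0, a@B3, b@B2, b@B5, e@B5}  OUT={a@B0, a@B3, b@B4, e@B5}
  B5:  IN={a@B0, a@B1, a@B3, b@B1, b@B4, e@B5}  OUT={a@B0, a@B1, a@B3, b@B5, e@B5}
  B6:  IN={a@B0, a@B1, a@B3, b@B5, e@B5}  OUT={a@B6, b@B6, e@B5}

Merge at B1: IN[B1] = OUT[B0] ⊔ OUT[B2] = {a@B0, a@B1, b@B2}
Applying B1's transfer function to that IN value gives OUT[B1] (row B1 above).

Answer: {a@B1, b@B1}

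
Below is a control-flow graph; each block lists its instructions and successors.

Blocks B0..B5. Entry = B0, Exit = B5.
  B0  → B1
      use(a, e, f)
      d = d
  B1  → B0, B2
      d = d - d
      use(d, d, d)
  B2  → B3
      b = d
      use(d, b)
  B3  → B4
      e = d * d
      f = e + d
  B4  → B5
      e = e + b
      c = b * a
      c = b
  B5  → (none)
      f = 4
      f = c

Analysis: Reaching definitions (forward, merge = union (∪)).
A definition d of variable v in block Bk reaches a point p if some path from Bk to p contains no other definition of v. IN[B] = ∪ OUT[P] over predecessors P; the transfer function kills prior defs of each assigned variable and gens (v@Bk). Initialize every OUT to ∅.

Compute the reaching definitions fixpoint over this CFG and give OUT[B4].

Answer: {b@B2, c@B4, d@B1, e@B4, f@B3}

Trace:
Fixpoint table:
  B0:  IN={d@B1}  OUT={d@B0}
  B1:  IN={d@B0}  OUT={d@B1}
  B2:  IN={d@B1}  OUT={b@B2, d@B1}
  B3:  IN={b@B2, d@B1}  OUT={b@B2, d@B1, e@B3, f@B3}
  B4:  IN={b@B2, d@B1, e@B3, f@B3}  OUT={b@B2, c@B4, d@B1, e@B4, f@B3}
  B5:  IN={b@B2, c@B4, d@B1, e@B4, f@B3}  OUT={b@B2, c@B4, d@B1, e@B4, f@B5}

Merge at B4: IN[B4] = OUT[B3] = {b@B2, d@B1, e@B3, f@B3}
Applying B4's transfer function to that IN value gives OUT[B4] (row B4 above).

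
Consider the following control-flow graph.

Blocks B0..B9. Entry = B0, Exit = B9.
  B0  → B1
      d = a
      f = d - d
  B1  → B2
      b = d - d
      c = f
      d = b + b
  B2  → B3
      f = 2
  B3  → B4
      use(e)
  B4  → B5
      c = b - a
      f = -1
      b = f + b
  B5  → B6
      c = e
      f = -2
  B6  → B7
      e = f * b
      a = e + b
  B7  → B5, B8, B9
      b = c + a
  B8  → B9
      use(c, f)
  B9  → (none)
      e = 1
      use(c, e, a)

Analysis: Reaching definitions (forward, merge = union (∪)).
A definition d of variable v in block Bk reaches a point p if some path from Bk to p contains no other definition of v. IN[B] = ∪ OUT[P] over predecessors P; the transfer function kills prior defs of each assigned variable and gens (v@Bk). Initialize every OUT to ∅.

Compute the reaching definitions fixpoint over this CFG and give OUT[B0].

Answer: {d@B0, f@B0}

Trace:
Converged values:
  B0: | IN={} | OUT={d@B0, f@B0}
  B1: | IN={d@B0, f@B0} | OUT={b@B1, c@B1, d@B1, f@B0}
  B2: | IN={b@B1, c@B1, d@B1, f@B0} | OUT={b@B1, c@B1, d@B1, f@B2}
  B3: | IN={b@B1, c@B1, d@B1, f@B2} | OUT={b@B1, c@B1, d@B1, f@B2}
  B4: | IN={b@B1, c@B1, d@B1, f@B2} | OUT={b@B4, c@B4, d@B1, f@B4}
  B5: | IN={a@B6, b@B4, b@B7, c@B4, c@B5, d@B1, e@B6, f@B4, f@B5} | OUT={a@B6, b@B4, b@B7, c@B5, d@B1, e@B6, f@B5}
  B6: | IN={a@B6, b@B4, b@B7, c@B5, d@B1, e@B6, f@B5} | OUT={a@B6, b@B4, b@B7, c@B5, d@B1, e@B6, f@B5}
  B7: | IN={a@B6, b@B4, b@B7, c@B5, d@B1, e@B6, f@B5} | OUT={a@B6, b@B7, c@B5, d@B1, e@B6, f@B5}
  B8: | IN={a@B6, b@B7, c@B5, d@B1, e@B6, f@B5} | OUT={a@B6, b@B7, c@B5, d@B1, e@B6, f@B5}
  B9: | IN={a@B6, b@B7, c@B5, d@B1, e@B6, f@B5} | OUT={a@B6, b@B7, c@B5, d@B1, e@B9, f@B5}

B0 is the boundary node: IN[B0] = {}
Applying B0's transfer function to that IN value gives OUT[B0] (row B0 above).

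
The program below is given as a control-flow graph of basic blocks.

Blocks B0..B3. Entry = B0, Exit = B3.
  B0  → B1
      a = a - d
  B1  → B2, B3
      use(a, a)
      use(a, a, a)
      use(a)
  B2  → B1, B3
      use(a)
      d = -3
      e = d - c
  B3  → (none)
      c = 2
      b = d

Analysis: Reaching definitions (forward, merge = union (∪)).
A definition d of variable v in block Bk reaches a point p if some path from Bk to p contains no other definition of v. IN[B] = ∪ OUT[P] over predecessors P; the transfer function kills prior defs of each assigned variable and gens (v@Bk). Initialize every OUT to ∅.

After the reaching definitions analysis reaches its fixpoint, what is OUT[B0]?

Answer: {a@B0}

Derivation:
Converged values:
  B0: | IN={} | OUT={a@B0}
  B1: | IN={a@B0, d@B2, e@B2} | OUT={a@B0, d@B2, e@B2}
  B2: | IN={a@B0, d@B2, e@B2} | OUT={a@B0, d@B2, e@B2}
  B3: | IN={a@B0, d@B2, e@B2} | OUT={a@B0, b@B3, c@B3, d@B2, e@B2}

B0 is the boundary node: IN[B0] = {}
Applying B0's transfer function to that IN value gives OUT[B0] (row B0 above).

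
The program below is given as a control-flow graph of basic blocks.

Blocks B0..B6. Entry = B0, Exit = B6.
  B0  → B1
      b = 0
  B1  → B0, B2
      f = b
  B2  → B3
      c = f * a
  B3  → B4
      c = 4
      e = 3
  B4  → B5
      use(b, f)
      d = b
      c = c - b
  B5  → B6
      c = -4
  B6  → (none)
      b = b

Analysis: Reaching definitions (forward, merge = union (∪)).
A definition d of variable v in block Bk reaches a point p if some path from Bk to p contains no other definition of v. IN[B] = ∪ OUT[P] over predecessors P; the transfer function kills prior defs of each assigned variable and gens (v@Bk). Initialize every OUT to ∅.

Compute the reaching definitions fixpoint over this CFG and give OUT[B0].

Per-block solution:
  B0:  IN={b@B0, f@B1}  OUT={b@B0, f@B1}
  B1:  IN={b@B0, f@B1}  OUT={b@B0, f@B1}
  B2:  IN={b@B0, f@B1}  OUT={b@B0, c@B2, f@B1}
  B3:  IN={b@B0, c@B2, f@B1}  OUT={b@B0, c@B3, e@B3, f@B1}
  B4:  IN={b@B0, c@B3, e@B3, f@B1}  OUT={b@B0, c@B4, d@B4, e@B3, f@B1}
  B5:  IN={b@B0, c@B4, d@B4, e@B3, f@B1}  OUT={b@B0, c@B5, d@B4, e@B3, f@B1}
  B6:  IN={b@B0, c@B5, d@B4, e@B3, f@B1}  OUT={b@B6, c@B5, d@B4, e@B3, f@B1}

Merge at B0 (entry node, so the boundary value {} is joined with the incoming edge(s)): IN[B0] = {} ⊔ OUT[B1] = {b@B0, f@B1}
Applying B0's transfer function to that IN value gives OUT[B0] (row B0 above).

Answer: {b@B0, f@B1}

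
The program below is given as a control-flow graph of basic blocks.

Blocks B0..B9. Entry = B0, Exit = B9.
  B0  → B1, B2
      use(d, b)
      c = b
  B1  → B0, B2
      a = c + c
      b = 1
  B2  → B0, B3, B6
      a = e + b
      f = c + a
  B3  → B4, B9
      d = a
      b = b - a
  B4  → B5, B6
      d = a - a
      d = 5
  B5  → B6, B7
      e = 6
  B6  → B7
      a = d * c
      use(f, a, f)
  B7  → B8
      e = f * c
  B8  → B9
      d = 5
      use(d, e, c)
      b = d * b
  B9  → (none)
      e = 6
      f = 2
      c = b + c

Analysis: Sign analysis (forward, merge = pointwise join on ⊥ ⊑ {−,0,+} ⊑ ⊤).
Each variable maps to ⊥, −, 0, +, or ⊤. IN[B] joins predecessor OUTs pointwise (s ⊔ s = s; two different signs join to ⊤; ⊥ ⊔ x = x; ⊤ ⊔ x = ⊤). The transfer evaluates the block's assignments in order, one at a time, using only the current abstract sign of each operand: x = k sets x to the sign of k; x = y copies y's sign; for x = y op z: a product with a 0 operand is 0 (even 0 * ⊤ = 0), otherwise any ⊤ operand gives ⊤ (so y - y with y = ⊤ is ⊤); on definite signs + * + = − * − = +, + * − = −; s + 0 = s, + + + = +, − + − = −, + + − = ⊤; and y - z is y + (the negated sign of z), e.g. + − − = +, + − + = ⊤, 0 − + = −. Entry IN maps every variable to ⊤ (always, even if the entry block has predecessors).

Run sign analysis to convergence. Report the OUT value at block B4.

Answer: {a: ⊤, b: ⊤, c: ⊤, d: +, e: ⊤, f: ⊤}

Derivation:
Fixpoint table:
  B0:   IN=(all ⊤)   OUT=(all ⊤)
  B1:   IN=(all ⊤)   OUT={b:+; rest ⊤}
  B2:   IN=(all ⊤)   OUT=(all ⊤)
  B3:   IN=(all ⊤)   OUT=(all ⊤)
  B4:   IN=(all ⊤)   OUT={d:+; rest ⊤}
  B5:   IN={d:+; rest ⊤}   OUT={d:+, e:+; rest ⊤}
  B6:   IN=(all ⊤)   OUT=(all ⊤)
  B7:   IN=(all ⊤)   OUT=(all ⊤)
  B8:   IN=(all ⊤)   OUT={d:+; rest ⊤}
  B9:   IN=(all ⊤)   OUT={e:+, f:+; rest ⊤}

Merge at B4: IN[B4] = OUT[B3] = {a: ⊤, b: ⊤, c: ⊤, d: ⊤, e: ⊤, f: ⊤}
Applying B4's transfer function to that IN value gives OUT[B4] (row B4 above).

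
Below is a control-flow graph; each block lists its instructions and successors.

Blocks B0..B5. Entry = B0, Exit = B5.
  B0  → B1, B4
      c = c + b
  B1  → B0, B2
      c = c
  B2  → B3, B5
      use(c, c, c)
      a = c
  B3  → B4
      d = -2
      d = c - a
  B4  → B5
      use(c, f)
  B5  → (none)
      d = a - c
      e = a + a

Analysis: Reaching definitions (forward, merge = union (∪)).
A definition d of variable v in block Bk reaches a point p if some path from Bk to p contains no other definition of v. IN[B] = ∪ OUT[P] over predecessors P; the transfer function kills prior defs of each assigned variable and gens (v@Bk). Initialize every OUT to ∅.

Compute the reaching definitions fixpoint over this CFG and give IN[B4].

Per-block solution:
  B0: | IN={c@B1} | OUT={c@B0}
  B1: | IN={c@B0} | OUT={c@B1}
  B2: | IN={c@B1} | OUT={a@B2, c@B1}
  B3: | IN={a@B2, c@B1} | OUT={a@B2, c@B1, d@B3}
  B4: | IN={a@B2, c@B0, c@B1, d@B3} | OUT={a@B2, c@B0, c@B1, d@B3}
  B5: | IN={a@B2, c@B0, c@B1, d@B3} | OUT={a@B2, c@B0, c@B1, d@B5, e@B5}

Merge at B4: IN[B4] = OUT[B0] ⊔ OUT[B3] = {a@B2, c@B0, c@B1, d@B3}

Answer: {a@B2, c@B0, c@B1, d@B3}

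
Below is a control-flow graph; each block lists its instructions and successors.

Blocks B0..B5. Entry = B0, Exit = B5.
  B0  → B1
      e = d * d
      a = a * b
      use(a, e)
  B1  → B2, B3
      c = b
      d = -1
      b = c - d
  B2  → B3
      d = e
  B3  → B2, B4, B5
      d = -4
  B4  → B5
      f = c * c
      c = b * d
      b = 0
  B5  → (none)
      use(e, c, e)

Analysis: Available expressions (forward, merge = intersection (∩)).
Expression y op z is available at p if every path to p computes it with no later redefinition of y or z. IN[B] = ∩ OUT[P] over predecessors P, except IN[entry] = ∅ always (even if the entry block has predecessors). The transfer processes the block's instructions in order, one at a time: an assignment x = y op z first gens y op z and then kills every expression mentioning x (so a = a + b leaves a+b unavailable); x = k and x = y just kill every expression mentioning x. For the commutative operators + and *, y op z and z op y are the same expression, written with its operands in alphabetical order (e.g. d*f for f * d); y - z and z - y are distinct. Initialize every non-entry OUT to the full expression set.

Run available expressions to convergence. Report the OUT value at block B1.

Per-block solution:
  B0: | IN={} | OUT={d*d}
  B1: | IN={d*d} | OUT={c-d}
  B2: | IN={} | OUT={}
  B3: | IN={} | OUT={}
  B4: | IN={} | OUT={}
  B5: | IN={} | OUT={}

Merge at B1: IN[B1] = OUT[B0] = {d*d}
Applying B1's transfer function to that IN value gives OUT[B1] (row B1 above).

Answer: {c-d}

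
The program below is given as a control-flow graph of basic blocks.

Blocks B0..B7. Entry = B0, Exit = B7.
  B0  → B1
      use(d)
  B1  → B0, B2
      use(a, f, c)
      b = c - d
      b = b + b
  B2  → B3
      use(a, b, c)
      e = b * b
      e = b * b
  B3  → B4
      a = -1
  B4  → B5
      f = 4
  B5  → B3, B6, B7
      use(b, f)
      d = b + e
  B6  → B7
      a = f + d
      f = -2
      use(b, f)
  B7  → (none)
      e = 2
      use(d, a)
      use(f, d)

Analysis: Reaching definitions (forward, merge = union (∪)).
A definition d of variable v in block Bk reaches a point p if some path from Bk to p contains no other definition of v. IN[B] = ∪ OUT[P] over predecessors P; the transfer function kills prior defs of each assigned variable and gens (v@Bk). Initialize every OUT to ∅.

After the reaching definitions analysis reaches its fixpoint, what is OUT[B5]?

Fixpoint table:
  B0: | IN={b@B1} | OUT={b@B1}
  B1: | IN={b@B1} | OUT={b@B1}
  B2: | IN={b@B1} | OUT={b@B1, e@B2}
  B3: | IN={a@B3, b@B1, d@B5, e@B2, f@B4} | OUT={a@B3, b@B1, d@B5, e@B2, f@B4}
  B4: | IN={a@B3, b@B1, d@B5, e@B2, f@B4} | OUT={a@B3, b@B1, d@B5, e@B2, f@B4}
  B5: | IN={a@B3, b@B1, d@B5, e@B2, f@B4} | OUT={a@B3, b@B1, d@B5, e@B2, f@B4}
  B6: | IN={a@B3, b@B1, d@B5, e@B2, f@B4} | OUT={a@B6, b@B1, d@B5, e@B2, f@B6}
  B7: | IN={a@B3, a@B6, b@B1, d@B5, e@B2, f@B4, f@B6} | OUT={a@B3, a@B6, b@B1, d@B5, e@B7, f@B4, f@B6}

Merge at B5: IN[B5] = OUT[B4] = {a@B3, b@B1, d@B5, e@B2, f@B4}
Applying B5's transfer function to that IN value gives OUT[B5] (row B5 above).

Answer: {a@B3, b@B1, d@B5, e@B2, f@B4}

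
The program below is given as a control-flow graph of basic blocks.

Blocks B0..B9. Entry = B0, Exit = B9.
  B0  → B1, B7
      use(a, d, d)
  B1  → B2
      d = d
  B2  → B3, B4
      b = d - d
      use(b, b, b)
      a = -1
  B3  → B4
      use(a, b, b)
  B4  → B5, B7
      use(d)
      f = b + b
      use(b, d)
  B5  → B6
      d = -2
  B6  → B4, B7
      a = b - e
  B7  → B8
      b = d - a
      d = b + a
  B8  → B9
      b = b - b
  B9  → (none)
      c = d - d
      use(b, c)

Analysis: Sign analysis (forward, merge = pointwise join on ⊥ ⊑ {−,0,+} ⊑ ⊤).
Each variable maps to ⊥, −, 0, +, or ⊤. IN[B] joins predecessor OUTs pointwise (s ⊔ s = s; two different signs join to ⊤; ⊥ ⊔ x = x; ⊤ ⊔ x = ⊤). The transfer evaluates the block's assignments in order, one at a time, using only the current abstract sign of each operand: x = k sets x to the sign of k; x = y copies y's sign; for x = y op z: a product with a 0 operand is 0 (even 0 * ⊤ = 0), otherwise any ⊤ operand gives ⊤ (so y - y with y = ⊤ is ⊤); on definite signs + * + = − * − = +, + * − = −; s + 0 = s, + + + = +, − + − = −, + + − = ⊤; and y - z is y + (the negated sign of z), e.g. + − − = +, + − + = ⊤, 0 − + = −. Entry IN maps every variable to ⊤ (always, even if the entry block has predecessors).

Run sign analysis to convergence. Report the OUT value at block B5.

Fixpoint table:
  B0:  IN=(all ⊤)  OUT=(all ⊤)
  B1:  IN=(all ⊤)  OUT=(all ⊤)
  B2:  IN=(all ⊤)  OUT={a:-; rest ⊤}
  B3:  IN={a:-; rest ⊤}  OUT={a:-; rest ⊤}
  B4:  IN=(all ⊤)  OUT=(all ⊤)
  B5:  IN=(all ⊤)  OUT={d:-; rest ⊤}
  B6:  IN={d:-; rest ⊤}  OUT={d:-; rest ⊤}
  B7:  IN=(all ⊤)  OUT=(all ⊤)
  B8:  IN=(all ⊤)  OUT=(all ⊤)
  B9:  IN=(all ⊤)  OUT=(all ⊤)

Merge at B5: IN[B5] = OUT[B4] = {a: ⊤, b: ⊤, c: ⊤, d: ⊤, e: ⊤, f: ⊤}
Applying B5's transfer function to that IN value gives OUT[B5] (row B5 above).

Answer: {a: ⊤, b: ⊤, c: ⊤, d: -, e: ⊤, f: ⊤}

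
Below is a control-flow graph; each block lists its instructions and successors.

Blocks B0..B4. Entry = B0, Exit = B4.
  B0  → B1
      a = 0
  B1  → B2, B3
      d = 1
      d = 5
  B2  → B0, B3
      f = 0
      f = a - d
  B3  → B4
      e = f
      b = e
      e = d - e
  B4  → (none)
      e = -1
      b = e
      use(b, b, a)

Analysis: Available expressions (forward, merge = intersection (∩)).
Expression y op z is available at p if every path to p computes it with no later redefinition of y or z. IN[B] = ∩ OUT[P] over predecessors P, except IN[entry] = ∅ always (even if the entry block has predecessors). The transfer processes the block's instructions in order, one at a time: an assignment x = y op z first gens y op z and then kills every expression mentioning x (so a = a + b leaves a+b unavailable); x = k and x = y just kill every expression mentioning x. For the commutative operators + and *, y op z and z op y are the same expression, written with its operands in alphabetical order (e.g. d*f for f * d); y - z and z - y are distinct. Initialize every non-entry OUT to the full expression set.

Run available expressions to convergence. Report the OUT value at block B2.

Answer: {a-d}

Trace:
Converged values:
  B0: | IN={} | OUT={}
  B1: | IN={} | OUT={}
  B2: | IN={} | OUT={a-d}
  B3: | IN={} | OUT={}
  B4: | IN={} | OUT={}

Merge at B2: IN[B2] = OUT[B1] = {}
Applying B2's transfer function to that IN value gives OUT[B2] (row B2 above).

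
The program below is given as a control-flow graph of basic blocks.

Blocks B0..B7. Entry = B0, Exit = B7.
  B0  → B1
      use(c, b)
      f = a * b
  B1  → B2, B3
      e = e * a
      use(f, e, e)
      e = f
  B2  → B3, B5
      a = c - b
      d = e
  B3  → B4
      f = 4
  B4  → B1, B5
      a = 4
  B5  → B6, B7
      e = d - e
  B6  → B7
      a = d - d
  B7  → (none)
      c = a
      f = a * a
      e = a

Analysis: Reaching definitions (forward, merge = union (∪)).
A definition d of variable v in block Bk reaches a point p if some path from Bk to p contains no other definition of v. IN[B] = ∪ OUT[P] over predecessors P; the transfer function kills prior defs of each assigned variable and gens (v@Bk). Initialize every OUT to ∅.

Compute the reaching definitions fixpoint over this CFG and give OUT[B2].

Answer: {a@B2, d@B2, e@B1, f@B0, f@B3}

Working:
Fixpoint table:
  B0:  IN={}  OUT={f@B0}
  B1:  IN={a@B4, d@B2, e@B1, f@B0, f@B3}  OUT={a@B4, d@B2, e@B1, f@B0, f@B3}
  B2:  IN={a@B4, d@B2, e@B1, f@B0, f@B3}  OUT={a@B2, d@B2, e@B1, f@B0, f@B3}
  B3:  IN={a@B2, a@B4, d@B2, e@B1, f@B0, f@B3}  OUT={a@B2, a@B4, d@B2, e@B1, f@B3}
  B4:  IN={a@B2, a@B4, d@B2, e@B1, f@B3}  OUT={a@B4, d@B2, e@B1, f@B3}
  B5:  IN={a@B2, a@B4, d@B2, e@B1, f@B0, f@B3}  OUT={a@B2, a@B4, d@B2, e@B5, f@B0, f@B3}
  B6:  IN={a@B2, a@B4, d@B2, e@B5, f@B0, f@B3}  OUT={a@B6, d@B2, e@B5, f@B0, f@B3}
  B7:  IN={a@B2, a@B4, a@B6, d@B2, e@B5, f@B0, f@B3}  OUT={a@B2, a@B4, a@B6, c@B7, d@B2, e@B7, f@B7}

Merge at B2: IN[B2] = OUT[B1] = {a@B4, d@B2, e@B1, f@B0, f@B3}
Applying B2's transfer function to that IN value gives OUT[B2] (row B2 above).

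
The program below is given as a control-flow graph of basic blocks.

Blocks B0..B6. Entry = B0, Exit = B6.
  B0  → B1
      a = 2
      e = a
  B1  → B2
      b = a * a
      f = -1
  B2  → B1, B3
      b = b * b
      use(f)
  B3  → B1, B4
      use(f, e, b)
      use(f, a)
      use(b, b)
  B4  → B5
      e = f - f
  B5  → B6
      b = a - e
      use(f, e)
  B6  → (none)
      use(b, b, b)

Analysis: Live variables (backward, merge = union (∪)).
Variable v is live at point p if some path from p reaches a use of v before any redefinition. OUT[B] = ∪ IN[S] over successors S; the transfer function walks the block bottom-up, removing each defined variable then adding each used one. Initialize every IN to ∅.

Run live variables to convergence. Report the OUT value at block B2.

Answer: {a, b, e, f}

Trace:
Converged values:
  B0:   IN={}   OUT={a, e}
  B1:   IN={a, e}   OUT={a, b, e, f}
  B2:   IN={a, b, e, f}   OUT={a, b, e, f}
  B3:   IN={a, b, e, f}   OUT={a, e, f}
  B4:   IN={a, f}   OUT={a, e, f}
  B5:   IN={a, e, f}   OUT={b}
  B6:   IN={b}   OUT={}

Merge at B2: OUT[B2] = IN[B1] ⊔ IN[B3] = {a, b, e, f}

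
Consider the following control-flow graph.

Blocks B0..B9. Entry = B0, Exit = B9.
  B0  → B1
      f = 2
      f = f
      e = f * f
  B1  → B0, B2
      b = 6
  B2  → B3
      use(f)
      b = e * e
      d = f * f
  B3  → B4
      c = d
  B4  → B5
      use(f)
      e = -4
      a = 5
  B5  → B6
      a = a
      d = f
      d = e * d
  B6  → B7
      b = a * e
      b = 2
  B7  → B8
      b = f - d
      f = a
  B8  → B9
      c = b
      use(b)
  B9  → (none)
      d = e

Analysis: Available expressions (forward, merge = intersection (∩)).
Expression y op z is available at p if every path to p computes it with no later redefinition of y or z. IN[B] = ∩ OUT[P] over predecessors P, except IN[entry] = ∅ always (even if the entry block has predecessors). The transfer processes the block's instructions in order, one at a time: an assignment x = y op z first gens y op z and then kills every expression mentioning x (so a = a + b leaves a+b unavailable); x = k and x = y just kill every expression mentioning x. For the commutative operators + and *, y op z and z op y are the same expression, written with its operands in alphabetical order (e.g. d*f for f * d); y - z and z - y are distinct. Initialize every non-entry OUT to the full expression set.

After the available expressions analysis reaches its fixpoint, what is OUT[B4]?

Answer: {f*f}

Derivation:
Converged values:
  B0:   IN={}   OUT={f*f}
  B1:   IN={f*f}   OUT={f*f}
  B2:   IN={f*f}   OUT={e*e, f*f}
  B3:   IN={e*e, f*f}   OUT={e*e, f*f}
  B4:   IN={e*e, f*f}   OUT={f*f}
  B5:   IN={f*f}   OUT={f*f}
  B6:   IN={f*f}   OUT={a*e, f*f}
  B7:   IN={a*e, f*f}   OUT={a*e}
  B8:   IN={a*e}   OUT={a*e}
  B9:   IN={a*e}   OUT={a*e}

Merge at B4: IN[B4] = OUT[B3] = {e*e, f*f}
Applying B4's transfer function to that IN value gives OUT[B4] (row B4 above).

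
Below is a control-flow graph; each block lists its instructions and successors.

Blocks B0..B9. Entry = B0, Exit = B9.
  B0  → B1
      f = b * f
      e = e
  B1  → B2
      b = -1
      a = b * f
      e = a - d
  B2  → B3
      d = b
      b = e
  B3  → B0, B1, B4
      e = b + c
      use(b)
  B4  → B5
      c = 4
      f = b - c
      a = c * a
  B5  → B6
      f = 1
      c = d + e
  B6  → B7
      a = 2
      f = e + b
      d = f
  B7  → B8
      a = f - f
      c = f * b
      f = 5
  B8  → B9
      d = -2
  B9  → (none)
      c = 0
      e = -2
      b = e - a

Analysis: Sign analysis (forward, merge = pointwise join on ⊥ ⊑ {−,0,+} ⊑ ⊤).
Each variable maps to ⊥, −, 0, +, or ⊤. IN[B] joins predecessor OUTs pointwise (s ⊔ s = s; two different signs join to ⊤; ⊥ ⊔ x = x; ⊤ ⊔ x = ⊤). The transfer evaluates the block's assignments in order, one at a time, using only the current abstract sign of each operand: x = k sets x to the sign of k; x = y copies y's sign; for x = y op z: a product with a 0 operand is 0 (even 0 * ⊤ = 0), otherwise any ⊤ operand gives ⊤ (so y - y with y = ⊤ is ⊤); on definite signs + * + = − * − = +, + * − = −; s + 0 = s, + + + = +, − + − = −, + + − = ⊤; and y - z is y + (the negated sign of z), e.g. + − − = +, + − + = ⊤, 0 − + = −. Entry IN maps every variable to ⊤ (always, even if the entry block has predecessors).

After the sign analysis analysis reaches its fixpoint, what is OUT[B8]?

Answer: {a: ⊤, b: ⊤, c: ⊤, d: -, e: ⊤, f: +}

Trace:
Per-block solution:
  B0:  IN=(all ⊤)  OUT=(all ⊤)
  B1:  IN=(all ⊤)  OUT={b:-; rest ⊤}
  B2:  IN={b:-; rest ⊤}  OUT={d:-; rest ⊤}
  B3:  IN={d:-; rest ⊤}  OUT={d:-; rest ⊤}
  B4:  IN={d:-; rest ⊤}  OUT={c:+, d:-; rest ⊤}
  B5:  IN={c:+, d:-; rest ⊤}  OUT={d:-, f:+; rest ⊤}
  B6:  IN={d:-, f:+; rest ⊤}  OUT={a:+; rest ⊤}
  B7:  IN={a:+; rest ⊤}  OUT={f:+; rest ⊤}
  B8:  IN={f:+; rest ⊤}  OUT={d:-, f:+; rest ⊤}
  B9:  IN={d:-, f:+; rest ⊤}  OUT={c:0, d:-, e:-, f:+; rest ⊤}

Merge at B8: IN[B8] = OUT[B7] = {a: ⊤, b: ⊤, c: ⊤, d: ⊤, e: ⊤, f: +}
Applying B8's transfer function to that IN value gives OUT[B8] (row B8 above).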